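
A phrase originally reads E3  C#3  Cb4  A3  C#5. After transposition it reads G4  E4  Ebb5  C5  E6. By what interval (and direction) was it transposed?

Take the first pair: E3 → G4. E to G spans 10 letter names, so the interval is some kind of tenth.
E3 to G4 is 15 semitones, which makes it a minor tenth; the second version is higher, so the direction is up.
Checking another pair — C#5 → E6 — gives the same interval.

up a minor tenth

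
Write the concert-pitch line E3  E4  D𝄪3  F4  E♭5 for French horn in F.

B3 B4 A##3 C5 Bb5

The French horn in F sounds a perfect fifth below written, so the written part must be a perfect fifth above concert — transpose each note up.
E3 becomes B3
E4 becomes B4
D##3 becomes A##3
F4 becomes C5
Eb5 becomes Bb5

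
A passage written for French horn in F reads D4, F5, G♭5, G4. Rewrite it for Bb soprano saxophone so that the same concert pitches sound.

First find concert pitch: the French horn in F sounds a perfect fifth below written, so D4 F5 G♭5 G4 sounds G3 Bb4 Cb5 C4.
Then write for Bb soprano saxophone: it sounds a major second below written, so the part must be a major second above concert.
G3 → A3
Bb4 → C5
Cb5 → Db5
C4 → D4

A3 C5 Db5 D4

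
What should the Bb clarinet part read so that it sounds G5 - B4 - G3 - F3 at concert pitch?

A5 C#5 A3 G3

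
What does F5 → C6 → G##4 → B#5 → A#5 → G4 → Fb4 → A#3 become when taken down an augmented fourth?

Cb5 Gb5 D#4 F#5 E5 Db4 Cbb4 E3

F5 down an augmented fourth is Cb5.
C6: a fourth down reaches G, and 6 semitones makes it Gb5.
G##4: a fourth down reaches D, and 6 semitones makes it D#4.
B#5 down an augmented fourth is F#5.
An augmented fourth down from A#5 gives E5.
G4: a fourth down reaches D, and 6 semitones makes it Db4.
An augmented fourth down from Fb4 gives Cbb4.
A#3 down an augmented fourth is E3.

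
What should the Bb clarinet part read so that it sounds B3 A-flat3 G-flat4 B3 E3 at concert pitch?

C#4 Bb3 Ab4 C#4 F#3

Written C4 sounds as Bb3 on the Bb clarinet, so concert pitches are written a major second up.
B3 becomes C#4
Ab3 becomes Bb3
Gb4 becomes Ab4
B3 becomes C#4
E3 becomes F#3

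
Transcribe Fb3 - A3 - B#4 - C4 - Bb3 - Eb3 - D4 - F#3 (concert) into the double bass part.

Fb4 A4 B#5 C5 Bb4 Eb4 D5 F#4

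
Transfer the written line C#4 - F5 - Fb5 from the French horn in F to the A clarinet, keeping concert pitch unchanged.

First find concert pitch: the French horn in F sounds a perfect fifth below written, so C#4 F5 Fb5 sounds F#3 Bb4 Bbb4.
Then write for A clarinet: it sounds a minor third below written, so the part must be a minor third above concert.
F#3 → A3
Bb4 → Db5
Bbb4 → Dbb5

A3 Db5 Dbb5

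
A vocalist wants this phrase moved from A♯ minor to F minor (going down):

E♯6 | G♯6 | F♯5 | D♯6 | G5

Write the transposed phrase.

C6 Eb6 Db5 Bb5 Ebb5

A♯ minor to F minor down is an augmented third, so every note moves down by that interval.
E#6 gives C6
G#6 gives Eb6
F#5 gives Db5
D#6 gives Bb5
G5 gives Ebb5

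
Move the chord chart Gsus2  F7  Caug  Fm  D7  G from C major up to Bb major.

Fsus2 Eb7 Bbaug Ebm C7 F

C major up to Bb major is a minor seventh; each chord root moves by that interval while the quality stays the same.
Gsus2: root G up a minor seventh → F, giving Fsus2.
F7: root F up a minor seventh → Eb, giving Eb7.
Caug: root C up a minor seventh → Bb, giving Bbaug.
Fm: root F up a minor seventh → Eb, giving Ebm.
D7: root D up a minor seventh → C, giving C7.
G: root G up a minor seventh → F, giving F.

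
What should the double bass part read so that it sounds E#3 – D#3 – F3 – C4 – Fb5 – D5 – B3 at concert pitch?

E#4 D#4 F4 C5 Fb6 D6 B4

The double bass sounds a perfect octave below written, so the written part must be a perfect octave above concert — transpose each note up.
E#3 gives E#4
D#3 gives D#4
F3 gives F4
C4 gives C5
Fb5 gives Fb6
D5 gives D6
B3 gives B4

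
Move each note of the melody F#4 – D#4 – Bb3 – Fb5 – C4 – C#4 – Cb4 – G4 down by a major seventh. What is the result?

G3 E3 Cb3 Gbb4 Db3 D3 Dbb3 Ab3

F#4 -> G3
D#4 -> E3
Bb3 -> Cb3
Fb5 -> Gbb4
C4 -> Db3
C#4 -> D3
Cb4 -> Dbb3
G4 -> Ab3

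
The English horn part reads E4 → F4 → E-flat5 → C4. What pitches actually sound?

Written C4 on the English horn sounds as F3, a perfect fifth lower; apply that shift to every note.
E4 becomes A3
F4 becomes Bb3
Eb5 becomes Ab4
C4 becomes F3

A3 Bb3 Ab4 F3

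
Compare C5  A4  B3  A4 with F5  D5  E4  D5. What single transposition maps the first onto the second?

up a perfect fourth

Take the first pair: C5 → F5. C to F spans 4 letter names, so the interval is some kind of fourth.
C5 to F5 is 5 semitones, which makes it a perfect fourth; the second version is higher, so the direction is up.
Checking another pair — A4 → D5 — gives the same interval.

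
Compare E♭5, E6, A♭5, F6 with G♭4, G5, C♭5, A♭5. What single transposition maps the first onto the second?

down a major sixth

From Eb5 to Gb4 is 6 letter names — a sixth of some quality.
Gb4 to Eb5 is 9 semitones, which makes it a major sixth; the second version is lower, so the direction is down.
Checking another pair — F6 → Ab5 — gives the same interval.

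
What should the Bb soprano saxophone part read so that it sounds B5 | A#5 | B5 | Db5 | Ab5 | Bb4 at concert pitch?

C#6 B#5 C#6 Eb5 Bb5 C5

Written C4 sounds as Bb3 on the Bb soprano saxophone, so concert pitches are written a major second up.
B5 gives C#6
A#5 gives B#5
B5 gives C#6
Db5 gives Eb5
Ab5 gives Bb5
Bb4 gives C5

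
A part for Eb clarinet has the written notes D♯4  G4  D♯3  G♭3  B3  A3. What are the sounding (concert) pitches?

Written C4 on the Eb clarinet sounds as Eb4, a minor third higher; apply that shift to every note.
D#4 -> F#4
G4 -> Bb4
D#3 -> F#3
Gb3 -> Bbb3
B3 -> D4
A3 -> C4

F#4 Bb4 F#3 Bbb3 D4 C4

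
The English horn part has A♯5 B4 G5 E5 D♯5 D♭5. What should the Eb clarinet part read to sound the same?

B#4 C#4 A4 F#4 E#4 Eb4

First find concert pitch: the English horn sounds a perfect fifth below written, so A♯5 B4 G5 E5 D♯5 D♭5 sounds D#5 E4 C5 A4 G#4 Gb4.
Then write for Eb clarinet: it sounds a minor third above written, so the part must be a minor third below concert.
D#5 → B#4
E4 → C#4
C5 → A4
A4 → F#4
G#4 → E#4
Gb4 → Eb4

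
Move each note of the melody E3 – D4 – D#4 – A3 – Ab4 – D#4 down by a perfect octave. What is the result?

E2 D3 D#3 A2 Ab3 D#3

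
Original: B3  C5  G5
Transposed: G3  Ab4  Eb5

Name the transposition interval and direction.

down a major third

Take the first pair: B3 → G3. B to G spans 3 letter names, so the interval is some kind of third.
G3 to B3 is 4 semitones, which makes it a major third; the second version is lower, so the direction is down.
Checking another pair — G5 → Eb5 — gives the same interval.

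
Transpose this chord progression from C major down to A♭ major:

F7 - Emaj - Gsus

C major down to A♭ major is a major third; each chord root moves by that interval while the quality stays the same.
F7: root F down a major third → Db, giving Db7.
Emaj: root E down a major third → C, giving Cmaj.
Gsus: root G down a major third → Eb, giving Ebsus.

Db7 Cmaj Ebsus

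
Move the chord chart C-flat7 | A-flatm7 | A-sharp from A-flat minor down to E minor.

G7 Em7 E##

A-flat minor down to E minor is a diminished fourth; each chord root moves by that interval while the quality stays the same.
C-flat7: root C-flat down a diminished fourth → G, giving G7.
A-flatm7: root A-flat down a diminished fourth → E, giving Em7.
A-sharp: root A-sharp down a diminished fourth → E##, giving E##.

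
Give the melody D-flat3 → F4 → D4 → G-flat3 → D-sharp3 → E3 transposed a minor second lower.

C3 E4 C#4 F3 C##3 D#3

Db3 down a minor second is C3.
A minor second down from F4 gives E4.
D4: a second down reaches C, and 1 semitone makes it C#4.
Gb3 down a minor second is F3.
D#3 down a minor second is C##3.
A minor second down from E3 gives D#3.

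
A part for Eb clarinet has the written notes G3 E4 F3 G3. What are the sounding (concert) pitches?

Bb3 G4 Ab3 Bb3

The Eb clarinet sounds a minor third above written, so transpose each written note up a minor third.
G3 gives Bb3
E4 gives G4
F3 gives Ab3
G3 gives Bb3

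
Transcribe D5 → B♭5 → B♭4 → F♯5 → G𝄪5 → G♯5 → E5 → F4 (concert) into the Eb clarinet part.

B4 G5 G4 D#5 E##5 E#5 C#5 D4

Written C4 sounds as Eb4 on the Eb clarinet, so concert pitches are written a minor third down.
D5 gives B4
Bb5 gives G5
Bb4 gives G4
F#5 gives D#5
G##5 gives E##5
G#5 gives E#5
E5 gives C#5
F4 gives D4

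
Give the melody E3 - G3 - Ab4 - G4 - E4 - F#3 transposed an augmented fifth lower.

E3 to Ab2
G3 to Cb3
Ab4 to Dbb4
G4 to Cb4
E4 to Ab3
F#3 to Bb2

Ab2 Cb3 Dbb4 Cb4 Ab3 Bb2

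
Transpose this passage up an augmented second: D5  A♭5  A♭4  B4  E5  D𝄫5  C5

D5: a second up reaches E, and 3 semitones makes it E#5.
An augmented second up from Ab5 gives B5.
An augmented second up from Ab4 gives B4.
B4 up an augmented second is C##5.
An augmented second up from E5 gives F##5.
An augmented second up from Dbb5 gives Eb5.
An augmented second up from C5 gives D#5.

E#5 B5 B4 C##5 F##5 Eb5 D#5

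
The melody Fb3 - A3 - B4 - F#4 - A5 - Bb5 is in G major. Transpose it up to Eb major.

Dbb4 F4 G5 D5 F6 Gb6

From G up to Eb is a minor sixth; apply that to each pitch.
Fb3 becomes Dbb4
A3 becomes F4
B4 becomes G5
F#4 becomes D5
A5 becomes F6
Bb5 becomes Gb6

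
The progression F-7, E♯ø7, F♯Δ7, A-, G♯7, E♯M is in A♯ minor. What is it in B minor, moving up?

A♯ minor up to B minor is a minor second; each chord root moves by that interval while the quality stays the same.
F-7: root F up a minor second → Gb, giving Gb-7.
E♯ø7: root E♯ up a minor second → F#, giving F#ø7.
F♯Δ7: root F♯ up a minor second → G, giving GΔ7.
A-: root A up a minor second → Bb, giving Bb-.
G♯7: root G♯ up a minor second → A, giving A7.
E♯M: root E♯ up a minor second → F#, giving F#M.

Gb-7 F#ø7 GΔ7 Bb- A7 F#M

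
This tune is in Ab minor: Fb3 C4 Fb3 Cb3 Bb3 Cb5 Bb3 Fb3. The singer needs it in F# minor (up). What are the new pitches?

D4 A#4 D4 A3 G#4 A5 G#4 D4

Ab minor to F# minor up is an augmented sixth, so every note moves up by that interval.
Fb3 becomes D4
C4 becomes A#4
Fb3 becomes D4
Cb3 becomes A3
Bb3 becomes G#4
Cb5 becomes A5
Bb3 becomes G#4
Fb3 becomes D4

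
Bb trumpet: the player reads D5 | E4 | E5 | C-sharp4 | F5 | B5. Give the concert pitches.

C5 D4 D5 B3 Eb5 A5

The Bb trumpet sounds a major second below written, so transpose each written note down a major second.
D5 to C5
E4 to D4
E5 to D5
C#4 to B3
F5 to Eb5
B5 to A5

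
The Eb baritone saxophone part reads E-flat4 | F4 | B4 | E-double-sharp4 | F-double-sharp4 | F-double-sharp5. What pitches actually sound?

The Eb baritone saxophone sounds a major thirteenth below written, so transpose each written note down a major thirteenth.
Eb4 gives Gb2
F4 gives Ab2
B4 gives D3
E##4 gives G##2
F##4 gives A#2
F##5 gives A#3

Gb2 Ab2 D3 G##2 A#2 A#3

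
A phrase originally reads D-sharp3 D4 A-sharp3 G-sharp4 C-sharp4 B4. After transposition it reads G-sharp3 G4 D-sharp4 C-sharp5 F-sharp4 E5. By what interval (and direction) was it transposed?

up a perfect fourth

From D#3 to G#3 is 4 letter names — a fourth of some quality.
D#3 to G#3 is 5 semitones, which makes it a perfect fourth; the second version is higher, so the direction is up.
Checking another pair — B4 → E5 — gives the same interval.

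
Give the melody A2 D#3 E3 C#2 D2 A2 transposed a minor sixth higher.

F3 B3 C4 A2 Bb2 F3

A2 becomes F3
D#3 becomes B3
E3 becomes C4
C#2 becomes A2
D2 becomes Bb2
A2 becomes F3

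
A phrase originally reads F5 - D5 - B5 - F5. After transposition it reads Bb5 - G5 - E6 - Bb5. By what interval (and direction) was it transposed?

up a perfect fourth

From F5 to Bb5 is 4 letter names — a fourth of some quality.
F5 to Bb5 is 5 semitones, which makes it a perfect fourth; the second version is higher, so the direction is up.
Checking another pair — F5 → Bb5 — gives the same interval.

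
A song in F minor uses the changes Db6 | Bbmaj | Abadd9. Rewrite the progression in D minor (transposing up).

Bb6 Gmaj Fadd9

F minor up to D minor is a major sixth; each chord root moves by that interval while the quality stays the same.
Db6: root Db up a major sixth → Bb, giving Bb6.
Bbmaj: root Bb up a major sixth → G, giving Gmaj.
Abadd9: root Ab up a major sixth → F, giving Fadd9.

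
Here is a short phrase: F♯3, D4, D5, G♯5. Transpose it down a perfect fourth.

C#3 A3 A4 D#5

F#3 down a perfect fourth is C#3.
D4: a fourth down reaches A, and 5 semitones makes it A3.
A perfect fourth down from D5 gives A4.
G#5 down a perfect fourth is D#5.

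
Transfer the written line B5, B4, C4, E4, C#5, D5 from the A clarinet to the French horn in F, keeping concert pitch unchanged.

First find concert pitch: the A clarinet sounds a minor third below written, so B5 B4 C4 E4 C#5 D5 sounds G#5 G#4 A3 C#4 A#4 B4.
Then write for French horn in F: it sounds a perfect fifth below written, so the part must be a perfect fifth above concert.
G#5 → D#6
G#4 → D#5
A3 → E4
C#4 → G#4
A#4 → E#5
B4 → F#5

D#6 D#5 E4 G#4 E#5 F#5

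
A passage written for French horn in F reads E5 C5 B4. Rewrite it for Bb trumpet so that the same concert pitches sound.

First find concert pitch: the French horn in F sounds a perfect fifth below written, so E5 C5 B4 sounds A4 F4 E4.
Then write for Bb trumpet: it sounds a major second below written, so the part must be a major second above concert.
A4 → B4
F4 → G4
E4 → F#4

B4 G4 F#4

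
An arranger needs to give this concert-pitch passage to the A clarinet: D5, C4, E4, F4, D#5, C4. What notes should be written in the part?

The A clarinet sounds a minor third below written, so the written part must be a minor third above concert — transpose each note up.
D5 becomes F5
C4 becomes Eb4
E4 becomes G4
F4 becomes Ab4
D#5 becomes F#5
C4 becomes Eb4

F5 Eb4 G4 Ab4 F#5 Eb4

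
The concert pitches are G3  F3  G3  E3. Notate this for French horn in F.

D4 C4 D4 B3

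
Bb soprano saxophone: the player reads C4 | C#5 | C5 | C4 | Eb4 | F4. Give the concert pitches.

Bb3 B4 Bb4 Bb3 Db4 Eb4

Written C4 on the Bb soprano saxophone sounds as Bb3, a major second lower; apply that shift to every note.
C4 -> Bb3
C#5 -> B4
C5 -> Bb4
C4 -> Bb3
Eb4 -> Db4
F4 -> Eb4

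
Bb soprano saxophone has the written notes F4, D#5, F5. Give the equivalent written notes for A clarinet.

Gb4 E5 Gb5

First find concert pitch: the Bb soprano saxophone sounds a major second below written, so F4 D#5 F5 sounds Eb4 C#5 Eb5.
Then write for A clarinet: it sounds a minor third below written, so the part must be a minor third above concert.
Eb4 → Gb4
C#5 → E5
Eb5 → Gb5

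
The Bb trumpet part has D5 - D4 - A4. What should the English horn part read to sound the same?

G5 G4 D5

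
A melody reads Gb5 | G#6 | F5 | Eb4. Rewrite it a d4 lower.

D5 D##6 C#5 B3

Gb5 -> D5
G#6 -> D##6
F5 -> C#5
Eb4 -> B3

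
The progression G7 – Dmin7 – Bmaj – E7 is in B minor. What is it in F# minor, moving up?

D7 Amin7 F#maj B7

B minor up to F# minor is a perfect fifth; each chord root moves by that interval while the quality stays the same.
G7: root G up a perfect fifth → D, giving D7.
Dmin7: root D up a perfect fifth → A, giving Amin7.
Bmaj: root B up a perfect fifth → F#, giving F#maj.
E7: root E up a perfect fifth → B, giving B7.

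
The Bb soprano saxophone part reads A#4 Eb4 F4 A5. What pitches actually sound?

G#4 Db4 Eb4 G5

The Bb soprano saxophone sounds a major second below written, so transpose each written note down a major second.
A#4 gives G#4
Eb4 gives Db4
F4 gives Eb4
A5 gives G5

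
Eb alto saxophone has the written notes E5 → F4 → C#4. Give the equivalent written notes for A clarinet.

Bb4 Cb4 G3

First find concert pitch: the Eb alto saxophone sounds a major sixth below written, so E5 F4 C#4 sounds G4 Ab3 E3.
Then write for A clarinet: it sounds a minor third below written, so the part must be a minor third above concert.
G4 → Bb4
Ab3 → Cb4
E3 → G3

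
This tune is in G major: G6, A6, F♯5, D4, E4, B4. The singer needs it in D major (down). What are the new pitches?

D6 E6 C#5 A3 B3 F#4

G major to D major down is a perfect fourth, so every note moves down by that interval.
G6 → D6
A6 → E6
F#5 → C#5
D4 → A3
E4 → B3
B4 → F#4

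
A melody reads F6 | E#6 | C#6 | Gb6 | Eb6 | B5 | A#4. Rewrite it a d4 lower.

C#6 B##5 G##5 D6 B5 F##5 E##4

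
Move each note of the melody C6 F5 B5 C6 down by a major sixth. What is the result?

Eb5 Ab4 D5 Eb5

C6 gives Eb5
F5 gives Ab4
B5 gives D5
C6 gives Eb5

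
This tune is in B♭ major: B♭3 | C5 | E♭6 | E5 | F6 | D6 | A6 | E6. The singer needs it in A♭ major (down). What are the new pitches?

Ab3 Bb4 Db6 D5 Eb6 C6 G6 D6

B♭ major to A♭ major down is a major second, so every note moves down by that interval.
Bb3 to Ab3
C5 to Bb4
Eb6 to Db6
E5 to D5
F6 to Eb6
D6 to C6
A6 to G6
E6 to D6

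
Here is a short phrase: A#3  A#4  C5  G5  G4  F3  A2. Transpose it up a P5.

A#3 -> E#4
A#4 -> E#5
C5 -> G5
G5 -> D6
G4 -> D5
F3 -> C4
A2 -> E3

E#4 E#5 G5 D6 D5 C4 E3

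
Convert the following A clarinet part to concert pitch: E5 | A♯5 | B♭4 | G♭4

C#5 F##5 G4 Eb4

The A clarinet sounds a minor third below written, so transpose each written note down a minor third.
E5 to C#5
A#5 to F##5
Bb4 to G4
Gb4 to Eb4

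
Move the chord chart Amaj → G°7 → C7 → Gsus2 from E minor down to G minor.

E minor down to G minor is a major sixth; each chord root moves by that interval while the quality stays the same.
Amaj: root A down a major sixth → C, giving Cmaj.
G°7: root G down a major sixth → Bb, giving Bb°7.
C7: root C down a major sixth → Eb, giving Eb7.
Gsus2: root G down a major sixth → Bb, giving Bbsus2.

Cmaj Bb°7 Eb7 Bbsus2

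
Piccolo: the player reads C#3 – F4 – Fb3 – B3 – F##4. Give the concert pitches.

C#4 F5 Fb4 B4 F##5

The piccolo sounds a perfect octave above written, so transpose each written note up a perfect octave.
C#3 -> C#4
F4 -> F5
Fb3 -> Fb4
B3 -> B4
F##4 -> F##5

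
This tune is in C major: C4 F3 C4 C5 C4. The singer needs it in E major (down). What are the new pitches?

C major to E major down is a minor sixth, so every note moves down by that interval.
C4 -> E3
F3 -> A2
C4 -> E3
C5 -> E4
C4 -> E3

E3 A2 E3 E4 E3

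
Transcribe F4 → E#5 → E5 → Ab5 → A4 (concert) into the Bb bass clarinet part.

G5 F##6 F#6 Bb6 B5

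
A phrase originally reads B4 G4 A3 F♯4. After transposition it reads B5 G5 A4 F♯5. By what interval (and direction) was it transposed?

up a perfect octave

Take the first pair: B4 → B5. B to B spans 8 letter names, so the interval is some kind of octave.
B4 to B5 is 12 semitones, which makes it a perfect octave; the second version is higher, so the direction is up.
Checking another pair — F#4 → F#5 — gives the same interval.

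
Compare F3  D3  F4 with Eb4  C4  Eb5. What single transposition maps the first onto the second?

up a minor seventh

Take the first pair: F3 → Eb4. F to E spans 7 letter names, so the interval is some kind of seventh.
F3 to Eb4 is 10 semitones, which makes it a minor seventh; the second version is higher, so the direction is up.
Checking another pair — F4 → Eb5 — gives the same interval.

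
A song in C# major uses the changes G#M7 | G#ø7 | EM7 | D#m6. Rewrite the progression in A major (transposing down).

EM7 Eø7 CM7 Bm6

C# major down to A major is a major third; each chord root moves by that interval while the quality stays the same.
G#M7: root G# down a major third → E, giving EM7.
G#ø7: root G# down a major third → E, giving Eø7.
EM7: root E down a major third → C, giving CM7.
D#m6: root D# down a major third → B, giving Bm6.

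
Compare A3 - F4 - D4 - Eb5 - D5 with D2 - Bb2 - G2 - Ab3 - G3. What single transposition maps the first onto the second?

From A3 to D2 is 12 letter names — a twelfth of some quality.
D2 to A3 is 19 semitones, which makes it a perfect twelfth; the second version is lower, so the direction is down.
Checking another pair — D5 → G3 — gives the same interval.

down a perfect twelfth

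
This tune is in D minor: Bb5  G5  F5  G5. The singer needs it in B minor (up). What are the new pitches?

From D up to B is a major sixth; apply that to each pitch.
Bb5 to G6
G5 to E6
F5 to D6
G5 to E6

G6 E6 D6 E6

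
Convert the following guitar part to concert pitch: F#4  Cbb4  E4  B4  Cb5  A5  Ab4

Written C4 on the guitar sounds as C3, a perfect octave lower; apply that shift to every note.
F#4 becomes F#3
Cbb4 becomes Cbb3
E4 becomes E3
B4 becomes B3
Cb5 becomes Cb4
A5 becomes A4
Ab4 becomes Ab3

F#3 Cbb3 E3 B3 Cb4 A4 Ab3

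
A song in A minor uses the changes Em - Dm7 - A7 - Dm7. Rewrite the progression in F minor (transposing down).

A minor down to F minor is a major third; each chord root moves by that interval while the quality stays the same.
Em: root E down a major third → C, giving Cm.
Dm7: root D down a major third → Bb, giving Bbm7.
A7: root A down a major third → F, giving F7.
Dm7: root D down a major third → Bb, giving Bbm7.

Cm Bbm7 F7 Bbm7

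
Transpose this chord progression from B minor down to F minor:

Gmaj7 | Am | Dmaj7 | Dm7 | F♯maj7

Dbmaj7 Ebm Abmaj7 Abm7 Cmaj7

B minor down to F minor is an augmented fourth; each chord root moves by that interval while the quality stays the same.
Gmaj7: root G down an augmented fourth → Db, giving Dbmaj7.
Am: root A down an augmented fourth → Eb, giving Ebm.
Dmaj7: root D down an augmented fourth → Ab, giving Abmaj7.
Dm7: root D down an augmented fourth → Ab, giving Abm7.
F♯maj7: root F♯ down an augmented fourth → C, giving Cmaj7.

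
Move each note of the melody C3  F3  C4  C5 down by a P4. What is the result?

G2 C3 G3 G4

C3 down a perfect fourth is G2.
A perfect fourth down from F3 gives C3.
C4: a fourth down reaches G, and 5 semitones makes it G3.
C5 down a perfect fourth is G4.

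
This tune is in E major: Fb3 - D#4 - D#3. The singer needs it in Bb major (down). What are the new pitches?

E major to Bb major down is an augmented fourth, so every note moves down by that interval.
Fb3 to Cbb3
D#4 to A3
D#3 to A2

Cbb3 A3 A2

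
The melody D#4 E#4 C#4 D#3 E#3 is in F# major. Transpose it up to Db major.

Bb4 C5 Ab4 Bb3 C4

From F# up to Db is a diminished sixth; apply that to each pitch.
D#4 -> Bb4
E#4 -> C5
C#4 -> Ab4
D#3 -> Bb3
E#3 -> C4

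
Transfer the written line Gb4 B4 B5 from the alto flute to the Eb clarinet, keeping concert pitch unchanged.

First find concert pitch: the alto flute sounds a perfect fourth below written, so Gb4 B4 B5 sounds Db4 F#4 F#5.
Then write for Eb clarinet: it sounds a minor third above written, so the part must be a minor third below concert.
Db4 → Bb3
F#4 → D#4
F#5 → D#5

Bb3 D#4 D#5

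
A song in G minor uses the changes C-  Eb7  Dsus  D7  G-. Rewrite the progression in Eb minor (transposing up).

Ab- Cb7 Bbsus Bb7 Eb-

G minor up to Eb minor is a minor sixth; each chord root moves by that interval while the quality stays the same.
C-: root C up a minor sixth → Ab, giving Ab-.
Eb7: root Eb up a minor sixth → Cb, giving Cb7.
Dsus: root D up a minor sixth → Bb, giving Bbsus.
D7: root D up a minor sixth → Bb, giving Bb7.
G-: root G up a minor sixth → Eb, giving Eb-.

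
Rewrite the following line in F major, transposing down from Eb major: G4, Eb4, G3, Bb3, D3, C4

From Eb down to F is a minor seventh; apply that to each pitch.
G4 → A3
Eb4 → F3
G3 → A2
Bb3 → C3
D3 → E2
C4 → D3

A3 F3 A2 C3 E2 D3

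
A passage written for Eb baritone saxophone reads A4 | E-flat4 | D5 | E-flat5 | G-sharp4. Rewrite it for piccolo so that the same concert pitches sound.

First find concert pitch: the Eb baritone saxophone sounds a major thirteenth below written, so A4 E-flat4 D5 E-flat5 G-sharp4 sounds C3 Gb2 F3 Gb3 B2.
Then write for piccolo: it sounds a perfect octave above written, so the part must be a perfect octave below concert.
C3 → C2
Gb2 → Gb1
F3 → F2
Gb3 → Gb2
B2 → B1

C2 Gb1 F2 Gb2 B1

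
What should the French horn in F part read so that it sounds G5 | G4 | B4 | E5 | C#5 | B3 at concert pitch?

D6 D5 F#5 B5 G#5 F#4

The French horn in F sounds a perfect fifth below written, so the written part must be a perfect fifth above concert — transpose each note up.
G5 -> D6
G4 -> D5
B4 -> F#5
E5 -> B5
C#5 -> G#5
B3 -> F#4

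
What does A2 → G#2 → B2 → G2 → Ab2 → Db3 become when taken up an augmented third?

C##3 B##2 D##3 B#2 C#3 F#3

A2 up an augmented third is C##3.
G#2 up an augmented third is B##2.
B2: a third up reaches D, and 5 semitones makes it D##3.
An augmented third up from G2 gives B#2.
An augmented third up from Ab2 gives C#3.
Db3 up an augmented third is F#3.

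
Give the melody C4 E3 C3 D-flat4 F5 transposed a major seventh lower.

Db3 F2 Db2 Ebb3 Gb4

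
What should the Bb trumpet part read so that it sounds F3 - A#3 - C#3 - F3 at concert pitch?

G3 B#3 D#3 G3

The Bb trumpet sounds a major second below written, so the written part must be a major second above concert — transpose each note up.
F3 → G3
A#3 → B#3
C#3 → D#3
F3 → G3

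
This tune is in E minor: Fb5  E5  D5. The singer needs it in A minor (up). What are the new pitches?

From E up to A is a perfect fourth; apply that to each pitch.
Fb5 becomes Bbb5
E5 becomes A5
D5 becomes G5

Bbb5 A5 G5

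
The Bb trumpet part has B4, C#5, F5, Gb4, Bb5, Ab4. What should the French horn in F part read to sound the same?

First find concert pitch: the Bb trumpet sounds a major second below written, so B4 C#5 F5 Gb4 Bb5 Ab4 sounds A4 B4 Eb5 Fb4 Ab5 Gb4.
Then write for French horn in F: it sounds a perfect fifth below written, so the part must be a perfect fifth above concert.
A4 → E5
B4 → F#5
Eb5 → Bb5
Fb4 → Cb5
Ab5 → Eb6
Gb4 → Db5

E5 F#5 Bb5 Cb5 Eb6 Db5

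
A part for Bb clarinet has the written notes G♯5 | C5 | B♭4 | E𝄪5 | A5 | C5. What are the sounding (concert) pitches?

F#5 Bb4 Ab4 D##5 G5 Bb4

The Bb clarinet sounds a major second below written, so transpose each written note down a major second.
G#5 -> F#5
C5 -> Bb4
Bb4 -> Ab4
E##5 -> D##5
A5 -> G5
C5 -> Bb4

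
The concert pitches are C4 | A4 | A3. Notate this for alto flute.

F4 D5 D4

The alto flute sounds a perfect fourth below written, so the written part must be a perfect fourth above concert — transpose each note up.
C4 to F4
A4 to D5
A3 to D4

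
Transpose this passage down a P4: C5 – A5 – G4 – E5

G4 E5 D4 B4

C5 gives G4
A5 gives E5
G4 gives D4
E5 gives B4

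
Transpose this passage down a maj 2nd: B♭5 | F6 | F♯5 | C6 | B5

Ab5 Eb6 E5 Bb5 A5

Bb5 gives Ab5
F6 gives Eb6
F#5 gives E5
C6 gives Bb5
B5 gives A5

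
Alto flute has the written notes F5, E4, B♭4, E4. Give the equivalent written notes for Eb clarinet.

First find concert pitch: the alto flute sounds a perfect fourth below written, so F5 E4 B♭4 E4 sounds C5 B3 F4 B3.
Then write for Eb clarinet: it sounds a minor third above written, so the part must be a minor third below concert.
C5 → A4
B3 → G#3
F4 → D4
B3 → G#3

A4 G#3 D4 G#3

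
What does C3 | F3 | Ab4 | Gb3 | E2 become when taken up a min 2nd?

Db3 Gb3 Bbb4 Abb3 F2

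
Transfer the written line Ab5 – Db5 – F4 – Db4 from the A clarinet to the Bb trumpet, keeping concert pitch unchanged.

First find concert pitch: the A clarinet sounds a minor third below written, so Ab5 Db5 F4 Db4 sounds F5 Bb4 D4 Bb3.
Then write for Bb trumpet: it sounds a major second below written, so the part must be a major second above concert.
F5 → G5
Bb4 → C5
D4 → E4
Bb3 → C4

G5 C5 E4 C4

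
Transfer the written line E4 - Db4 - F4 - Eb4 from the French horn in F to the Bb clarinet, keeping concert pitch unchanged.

B3 Ab3 C4 Bb3

First find concert pitch: the French horn in F sounds a perfect fifth below written, so E4 Db4 F4 Eb4 sounds A3 Gb3 Bb3 Ab3.
Then write for Bb clarinet: it sounds a major second below written, so the part must be a major second above concert.
A3 → B3
Gb3 → Ab3
Bb3 → C4
Ab3 → Bb3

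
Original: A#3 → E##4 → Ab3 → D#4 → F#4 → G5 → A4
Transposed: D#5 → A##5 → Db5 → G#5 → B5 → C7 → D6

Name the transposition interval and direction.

up a perfect eleventh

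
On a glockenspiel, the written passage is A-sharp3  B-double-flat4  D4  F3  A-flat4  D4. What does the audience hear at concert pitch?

A#5 Bbb6 D6 F5 Ab6 D6

Written C4 on the glockenspiel sounds as C6, a perfect fifteenth higher; apply that shift to every note.
A#3 → A#5
Bbb4 → Bbb6
D4 → D6
F3 → F5
Ab4 → Ab6
D4 → D6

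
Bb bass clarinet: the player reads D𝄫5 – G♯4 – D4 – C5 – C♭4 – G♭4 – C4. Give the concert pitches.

Cbb4 F#3 C3 Bb3 Bbb2 Fb3 Bb2

The Bb bass clarinet sounds a major ninth below written, so transpose each written note down a major ninth.
Dbb5 → Cbb4
G#4 → F#3
D4 → C3
C5 → Bb3
Cb4 → Bbb2
Gb4 → Fb3
C4 → Bb2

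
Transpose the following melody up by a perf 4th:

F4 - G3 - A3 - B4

Bb4 C4 D4 E5

F4: a fourth up reaches B, and 5 semitones makes it Bb4.
A perfect fourth up from G3 gives C4.
A3: a fourth up reaches D, and 5 semitones makes it D4.
B4: a fourth up reaches E, and 5 semitones makes it E5.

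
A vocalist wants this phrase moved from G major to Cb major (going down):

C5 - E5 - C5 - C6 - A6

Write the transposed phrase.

Fb4 Ab4 Fb4 Fb5 Db6

From G down to Cb is an augmented fifth; apply that to each pitch.
C5 gives Fb4
E5 gives Ab4
C5 gives Fb4
C6 gives Fb5
A6 gives Db6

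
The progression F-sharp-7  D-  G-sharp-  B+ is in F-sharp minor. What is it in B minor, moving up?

B-7 G- C#- E+

F-sharp minor up to B minor is a perfect fourth; each chord root moves by that interval while the quality stays the same.
F-sharp-7: root F-sharp up a perfect fourth → B, giving B-7.
D-: root D up a perfect fourth → G, giving G-.
G-sharp-: root G-sharp up a perfect fourth → C#, giving C#-.
B+: root B up a perfect fourth → E, giving E+.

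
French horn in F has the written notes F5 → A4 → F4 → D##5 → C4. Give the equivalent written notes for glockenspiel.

First find concert pitch: the French horn in F sounds a perfect fifth below written, so F5 A4 F4 D##5 C4 sounds Bb4 D4 Bb3 G##4 F3.
Then write for glockenspiel: it sounds a perfect fifteenth above written, so the part must be a perfect fifteenth below concert.
Bb4 → Bb2
D4 → D2
Bb3 → Bb1
G##4 → G##2
F3 → F1

Bb2 D2 Bb1 G##2 F1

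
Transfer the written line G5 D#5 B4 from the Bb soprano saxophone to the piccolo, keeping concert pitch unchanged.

F4 C#4 A3

First find concert pitch: the Bb soprano saxophone sounds a major second below written, so G5 D#5 B4 sounds F5 C#5 A4.
Then write for piccolo: it sounds a perfect octave above written, so the part must be a perfect octave below concert.
F5 → F4
C#5 → C#4
A4 → A3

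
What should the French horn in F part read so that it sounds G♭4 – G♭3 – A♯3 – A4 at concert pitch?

The French horn in F sounds a perfect fifth below written, so the written part must be a perfect fifth above concert — transpose each note up.
Gb4 to Db5
Gb3 to Db4
A#3 to E#4
A4 to E5

Db5 Db4 E#4 E5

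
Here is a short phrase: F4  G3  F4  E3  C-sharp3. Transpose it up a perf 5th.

F4 to C5
G3 to D4
F4 to C5
E3 to B3
C#3 to G#3

C5 D4 C5 B3 G#3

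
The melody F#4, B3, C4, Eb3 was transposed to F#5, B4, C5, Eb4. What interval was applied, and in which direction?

From F#4 to F#5 is 8 letter names — an octave of some quality.
F#4 to F#5 is 12 semitones, which makes it a perfect octave; the second version is higher, so the direction is up.
Checking another pair — Eb3 → Eb4 — gives the same interval.

up a perfect octave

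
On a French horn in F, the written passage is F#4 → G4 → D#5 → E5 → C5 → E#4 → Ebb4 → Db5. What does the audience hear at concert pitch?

B3 C4 G#4 A4 F4 A#3 Abb3 Gb4

The French horn in F sounds a perfect fifth below written, so transpose each written note down a perfect fifth.
F#4 -> B3
G4 -> C4
D#5 -> G#4
E5 -> A4
C5 -> F4
E#4 -> A#3
Ebb4 -> Abb3
Db5 -> Gb4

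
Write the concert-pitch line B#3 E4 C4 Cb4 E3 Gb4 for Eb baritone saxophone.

Written C4 sounds as Eb2 on the Eb baritone saxophone, so concert pitches are written a major thirteenth up.
B#3 to G##5
E4 to C#6
C4 to A5
Cb4 to Ab5
E3 to C#5
Gb4 to Eb6

G##5 C#6 A5 Ab5 C#5 Eb6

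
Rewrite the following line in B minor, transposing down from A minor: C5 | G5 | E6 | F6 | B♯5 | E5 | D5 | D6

From A down to B is a minor seventh; apply that to each pitch.
C5 gives D4
G5 gives A4
E6 gives F#5
F6 gives G5
B#5 gives C##5
E5 gives F#4
D5 gives E4
D6 gives E5

D4 A4 F#5 G5 C##5 F#4 E4 E5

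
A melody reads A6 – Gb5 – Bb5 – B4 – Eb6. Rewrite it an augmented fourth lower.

Eb6 Dbb5 Fb5 F4 Bbb5

A6 becomes Eb6
Gb5 becomes Dbb5
Bb5 becomes Fb5
B4 becomes F4
Eb6 becomes Bbb5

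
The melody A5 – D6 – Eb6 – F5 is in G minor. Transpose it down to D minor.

From G down to D is a perfect fourth; apply that to each pitch.
A5 gives E5
D6 gives A5
Eb6 gives Bb5
F5 gives C5

E5 A5 Bb5 C5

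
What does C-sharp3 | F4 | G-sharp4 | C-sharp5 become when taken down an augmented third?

Ab2 Dbb4 Eb4 Ab4

C#3 down an augmented third is Ab2.
F4 down an augmented third is Dbb4.
G#4: a third down reaches E, and 5 semitones makes it Eb4.
C#5 down an augmented third is Ab4.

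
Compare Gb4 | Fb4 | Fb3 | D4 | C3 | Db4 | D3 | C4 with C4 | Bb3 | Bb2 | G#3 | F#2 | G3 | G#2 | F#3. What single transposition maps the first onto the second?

From Gb4 to C4 is 5 letter names — a fifth of some quality.
C4 to Gb4 is 6 semitones, which makes it a diminished fifth; the second version is lower, so the direction is down.
Checking another pair — C4 → F#3 — gives the same interval.

down a diminished fifth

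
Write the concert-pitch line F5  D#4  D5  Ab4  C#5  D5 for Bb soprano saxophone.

G5 E#4 E5 Bb4 D#5 E5

Written C4 sounds as Bb3 on the Bb soprano saxophone, so concert pitches are written a major second up.
F5 to G5
D#4 to E#4
D5 to E5
Ab4 to Bb4
C#5 to D#5
D5 to E5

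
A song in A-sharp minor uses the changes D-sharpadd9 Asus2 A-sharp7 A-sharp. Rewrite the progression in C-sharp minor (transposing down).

A-sharp minor down to C-sharp minor is a major sixth; each chord root moves by that interval while the quality stays the same.
D-sharpadd9: root D-sharp down a major sixth → F#, giving F#add9.
Asus2: root A down a major sixth → C, giving Csus2.
A-sharp7: root A-sharp down a major sixth → C#, giving C#7.
A-sharp: root A-sharp down a major sixth → C#, giving C#.

F#add9 Csus2 C#7 C#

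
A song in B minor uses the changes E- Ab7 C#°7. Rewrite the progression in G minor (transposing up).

C- Fb7 A°7

B minor up to G minor is a minor sixth; each chord root moves by that interval while the quality stays the same.
E-: root E up a minor sixth → C, giving C-.
Ab7: root Ab up a minor sixth → Fb, giving Fb7.
C#°7: root C# up a minor sixth → A, giving A°7.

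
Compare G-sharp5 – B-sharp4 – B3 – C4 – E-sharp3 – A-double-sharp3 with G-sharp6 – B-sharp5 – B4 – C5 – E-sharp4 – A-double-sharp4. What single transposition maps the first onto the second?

From G#5 to G#6 is 8 letter names — an octave of some quality.
G#5 to G#6 is 12 semitones, which makes it a perfect octave; the second version is higher, so the direction is up.
Checking another pair — A##3 → A##4 — gives the same interval.

up a perfect octave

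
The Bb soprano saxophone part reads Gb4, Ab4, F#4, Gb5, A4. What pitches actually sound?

Fb4 Gb4 E4 Fb5 G4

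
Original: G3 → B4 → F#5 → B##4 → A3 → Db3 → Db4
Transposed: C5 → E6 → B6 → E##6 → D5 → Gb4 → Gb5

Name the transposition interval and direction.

From G3 to C5 is 11 letter names — an eleventh of some quality.
G3 to C5 is 17 semitones, which makes it a perfect eleventh; the second version is higher, so the direction is up.
Checking another pair — Db4 → Gb5 — gives the same interval.

up a perfect eleventh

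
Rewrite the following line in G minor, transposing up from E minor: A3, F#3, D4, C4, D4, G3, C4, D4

C4 A3 F4 Eb4 F4 Bb3 Eb4 F4

From E up to G is a minor third; apply that to each pitch.
A3 → C4
F#3 → A3
D4 → F4
C4 → Eb4
D4 → F4
G3 → Bb3
C4 → Eb4
D4 → F4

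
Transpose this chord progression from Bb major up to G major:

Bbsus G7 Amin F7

Gsus E7 F#min D7

Bb major up to G major is a major sixth; each chord root moves by that interval while the quality stays the same.
Bbsus: root Bb up a major sixth → G, giving Gsus.
G7: root G up a major sixth → E, giving E7.
Amin: root A up a major sixth → F#, giving F#min.
F7: root F up a major sixth → D, giving D7.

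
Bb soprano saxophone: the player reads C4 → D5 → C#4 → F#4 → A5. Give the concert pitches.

The Bb soprano saxophone sounds a major second below written, so transpose each written note down a major second.
C4 to Bb3
D5 to C5
C#4 to B3
F#4 to E4
A5 to G5

Bb3 C5 B3 E4 G5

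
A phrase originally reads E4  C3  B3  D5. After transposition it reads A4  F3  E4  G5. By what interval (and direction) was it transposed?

From E4 to A4 is 4 letter names — a fourth of some quality.
E4 to A4 is 5 semitones, which makes it a perfect fourth; the second version is higher, so the direction is up.
Checking another pair — D5 → G5 — gives the same interval.

up a perfect fourth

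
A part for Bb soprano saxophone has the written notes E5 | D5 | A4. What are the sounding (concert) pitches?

Written C4 on the Bb soprano saxophone sounds as Bb3, a major second lower; apply that shift to every note.
E5 gives D5
D5 gives C5
A4 gives G4

D5 C5 G4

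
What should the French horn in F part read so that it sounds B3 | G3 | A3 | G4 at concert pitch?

Written C4 sounds as F3 on the French horn in F, so concert pitches are written a perfect fifth up.
B3 → F#4
G3 → D4
A3 → E4
G4 → D5

F#4 D4 E4 D5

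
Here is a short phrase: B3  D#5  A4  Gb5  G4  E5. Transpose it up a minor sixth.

G4 B5 F5 Ebb6 Eb5 C6

B3 -> G4
D#5 -> B5
A4 -> F5
Gb5 -> Ebb6
G4 -> Eb5
E5 -> C6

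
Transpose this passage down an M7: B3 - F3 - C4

C3 Gb2 Db3

A major seventh down from B3 gives C3.
A major seventh down from F3 gives Gb2.
C4 down a major seventh is Db3.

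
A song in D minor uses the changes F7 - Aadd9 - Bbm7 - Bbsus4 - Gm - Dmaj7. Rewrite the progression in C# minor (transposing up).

E7 G#add9 Am7 Asus4 F#m C#maj7

D minor up to C# minor is a major seventh; each chord root moves by that interval while the quality stays the same.
F7: root F up a major seventh → E, giving E7.
Aadd9: root A up a major seventh → G#, giving G#add9.
Bbm7: root Bb up a major seventh → A, giving Am7.
Bbsus4: root Bb up a major seventh → A, giving Asus4.
Gm: root G up a major seventh → F#, giving F#m.
Dmaj7: root D up a major seventh → C#, giving C#maj7.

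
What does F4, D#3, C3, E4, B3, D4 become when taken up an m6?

F4: a sixth up reaches D, and 8 semitones makes it Db5.
D#3 up a minor sixth is B3.
C3 up a minor sixth is Ab3.
E4 up a minor sixth is C5.
A minor sixth up from B3 gives G4.
A minor sixth up from D4 gives Bb4.

Db5 B3 Ab3 C5 G4 Bb4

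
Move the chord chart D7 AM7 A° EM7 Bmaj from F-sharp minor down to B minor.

F-sharp minor down to B minor is a perfect fifth; each chord root moves by that interval while the quality stays the same.
D7: root D down a perfect fifth → G, giving G7.
AM7: root A down a perfect fifth → D, giving DM7.
A°: root A down a perfect fifth → D, giving D°.
EM7: root E down a perfect fifth → A, giving AM7.
Bmaj: root B down a perfect fifth → E, giving Emaj.

G7 DM7 D° AM7 Emaj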